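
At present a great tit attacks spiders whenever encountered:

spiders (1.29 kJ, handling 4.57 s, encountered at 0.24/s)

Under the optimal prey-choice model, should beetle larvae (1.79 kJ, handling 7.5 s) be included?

Intake rate on the current diet: R = (0.24×1.29) / (1 + 0.24×4.57) = 0.3096/2.097 = 0.1477 kJ/s.
beetle larvae: E/h = 1.79/7.5 = 0.2387 kJ/s.
Since 0.2387 > R, including beetle larvae increases the long-run rate.

Yes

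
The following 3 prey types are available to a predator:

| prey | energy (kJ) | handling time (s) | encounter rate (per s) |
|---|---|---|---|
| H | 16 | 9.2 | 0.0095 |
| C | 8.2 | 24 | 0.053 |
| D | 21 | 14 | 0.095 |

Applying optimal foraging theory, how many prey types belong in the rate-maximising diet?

Profitabilities (E/h, kJ/s): H 1.74, D 1.5, C 0.342. Add prey in this order while the next type's profitability exceeds the intake rate on those already taken.
Rate on top 1: 0.1398. D: 1.5 > 0.1398 → include.
Rate on top 2: 0.8881. C: 0.342 < 0.8881 → exclude; stop.
Optimal diet: H, D — 2 of 3 types.

2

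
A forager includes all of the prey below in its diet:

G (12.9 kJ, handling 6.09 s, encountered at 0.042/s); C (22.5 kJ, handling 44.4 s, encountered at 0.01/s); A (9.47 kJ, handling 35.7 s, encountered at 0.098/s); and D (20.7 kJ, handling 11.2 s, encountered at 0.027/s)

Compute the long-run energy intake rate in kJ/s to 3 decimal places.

0.410 kJ/s

R = (0.042×12.9 + 0.01×22.5 + 0.098×9.47 + 0.027×20.7) / (1 + 0.042×6.09 + 0.01×44.4 + 0.098×35.7 + 0.027×11.2) = 2.254/5.501 = 0.4097 kJ/s.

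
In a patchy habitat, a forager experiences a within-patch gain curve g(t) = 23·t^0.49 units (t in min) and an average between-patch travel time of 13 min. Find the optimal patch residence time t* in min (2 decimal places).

12.49 min

Optimal t* satisfies g'(t*) = g(t*)/(T + t*).
g'(t) = 0.49·23·t^-0.51. Setting 0.49·23·t^-0.51 = 23·t^0.49/(13+t) gives 0.49(13+t) = t, so 0.51·t = 0.49×13.
t* = 0.49×13/0.51 = 12.49 min.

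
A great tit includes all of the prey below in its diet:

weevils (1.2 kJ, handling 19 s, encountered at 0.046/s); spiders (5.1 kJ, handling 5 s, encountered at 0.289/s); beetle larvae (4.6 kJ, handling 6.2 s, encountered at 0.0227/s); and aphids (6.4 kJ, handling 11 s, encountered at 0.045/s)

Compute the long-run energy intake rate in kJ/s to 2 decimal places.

R = (0.046×1.2 + 0.289×5.1 + 0.0227×4.6 + 0.045×6.4) / (1 + 0.046×19 + 0.289×5 + 0.0227×6.2 + 0.045×11) = 1.922/3.955 = 0.4859 kJ/s.

0.49 kJ/s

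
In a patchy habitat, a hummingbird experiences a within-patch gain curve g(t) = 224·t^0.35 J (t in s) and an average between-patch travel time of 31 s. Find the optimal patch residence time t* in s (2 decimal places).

16.69 s

Optimal t* satisfies g'(t*) = g(t*)/(T + t*).
g'(t) = 0.35·224·t^-0.65. Setting 0.35·224·t^-0.65 = 224·t^0.35/(31+t) gives 0.35(31+t) = t, so 0.65·t = 0.35×31.
t* = 0.35×31/0.65 = 16.69 s.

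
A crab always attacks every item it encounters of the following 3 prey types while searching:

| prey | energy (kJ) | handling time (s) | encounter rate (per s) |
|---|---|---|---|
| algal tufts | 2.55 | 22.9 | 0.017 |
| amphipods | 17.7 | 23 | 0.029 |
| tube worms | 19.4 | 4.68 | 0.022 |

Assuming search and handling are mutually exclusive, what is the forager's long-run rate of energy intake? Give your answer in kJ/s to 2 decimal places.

R = Σλ_iE_i / (1 + Σλ_ih_i)
Numerator: 0.017×2.55 + 0.029×17.7 + 0.022×19.4 = 0.9834
Denominator: 1 + 0.017×22.9 + 0.029×23 + 0.022×4.68 = 2.159
R = 0.9834/2.159 = 0.4555 kJ/s

0.46 kJ/s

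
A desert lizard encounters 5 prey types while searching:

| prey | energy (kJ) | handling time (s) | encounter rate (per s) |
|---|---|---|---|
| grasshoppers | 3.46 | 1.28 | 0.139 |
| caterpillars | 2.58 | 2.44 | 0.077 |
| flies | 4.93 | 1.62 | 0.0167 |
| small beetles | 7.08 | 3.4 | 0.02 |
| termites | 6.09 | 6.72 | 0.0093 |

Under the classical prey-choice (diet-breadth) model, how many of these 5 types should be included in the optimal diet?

E/h in descending order: flies 3.04, grasshoppers 2.7, small beetles 2.08, caterpillars 1.06, termites 0.906 kJ/s. The optimal diet is the largest prefix of this list for which every included type satisfies E_i/h_i > R on the types above it.
Rate on top 1: 0.08016. grasshoppers: 2.7 > 0.08016 → include.
Rate on top 2: 0.4675. small beetles: 2.08 > 0.4675 → include.
Rate on top 3: 0.5537. caterpillars: 1.06 > 0.5537 → include.
Rate on top 4: 0.6185. termites: 0.906 > 0.6185 → include.
Optimal diet: flies, grasshoppers, small beetles, caterpillars, termites — 5 of 5 types.

5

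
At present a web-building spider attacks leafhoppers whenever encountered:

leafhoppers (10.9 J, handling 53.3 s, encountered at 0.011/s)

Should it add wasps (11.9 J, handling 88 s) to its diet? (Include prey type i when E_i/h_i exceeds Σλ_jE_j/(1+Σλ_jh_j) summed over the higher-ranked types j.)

On leafhoppers alone, R = ΣλE/(1+Σλh) = 0.1199/1.586 = 0.07558 J/s.
Profitability of wasps: 11.9/88 = 0.1352 J/s.
Since 0.1352 > R, including wasps increases the long-run rate.

Yes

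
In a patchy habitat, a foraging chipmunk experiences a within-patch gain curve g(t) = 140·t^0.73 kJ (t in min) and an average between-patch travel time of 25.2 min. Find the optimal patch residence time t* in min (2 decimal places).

68.13 min

By the marginal value theorem, leave when the instantaneous gain rate g'(t) equals the habitat-wide average g(t)/(T + t).
g'(t) = 0.73·140·t^-0.27. Setting 0.73·140·t^-0.27 = 140·t^0.73/(25.2+t) gives 0.73(25.2+t) = t, so 0.27·t = 0.73×25.2.
t* = 0.73×25.2/0.27 = 68.13 min.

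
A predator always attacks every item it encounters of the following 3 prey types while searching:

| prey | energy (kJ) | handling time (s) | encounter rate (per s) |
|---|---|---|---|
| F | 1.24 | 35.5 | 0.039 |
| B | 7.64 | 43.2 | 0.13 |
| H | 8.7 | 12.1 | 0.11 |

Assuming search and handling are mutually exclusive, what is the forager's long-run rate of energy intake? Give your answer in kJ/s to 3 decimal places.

R = Σλ_iE_i / (1 + Σλ_ih_i)
Numerator: 0.039×1.24 + 0.13×7.64 + 0.11×8.7 = 1.999
Denominator: 1 + 0.039×35.5 + 0.13×43.2 + 0.11×12.1 = 9.332
R = 1.999/9.332 = 0.2142 kJ/s

0.214 kJ/s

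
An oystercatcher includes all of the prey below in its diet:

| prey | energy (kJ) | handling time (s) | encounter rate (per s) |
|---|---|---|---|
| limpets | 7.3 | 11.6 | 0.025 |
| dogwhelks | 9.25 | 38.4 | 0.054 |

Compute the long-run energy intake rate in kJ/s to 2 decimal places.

R = (0.025×7.3 + 0.054×9.25) / (1 + 0.025×11.6 + 0.054×38.4) = 0.682/3.364 = 0.2028 kJ/s.

0.20 kJ/s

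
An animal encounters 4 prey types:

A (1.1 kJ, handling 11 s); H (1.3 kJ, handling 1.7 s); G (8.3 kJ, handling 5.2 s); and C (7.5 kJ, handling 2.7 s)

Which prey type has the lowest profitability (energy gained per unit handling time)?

Profitability E/h (kJ/s): A = 1.1/11 = 0.1, H = 1.3/1.7 = 0.765, G = 8.3/5.2 = 1.6, C = 7.5/2.7 = 2.78.
Ranked: C > G > H > A.

A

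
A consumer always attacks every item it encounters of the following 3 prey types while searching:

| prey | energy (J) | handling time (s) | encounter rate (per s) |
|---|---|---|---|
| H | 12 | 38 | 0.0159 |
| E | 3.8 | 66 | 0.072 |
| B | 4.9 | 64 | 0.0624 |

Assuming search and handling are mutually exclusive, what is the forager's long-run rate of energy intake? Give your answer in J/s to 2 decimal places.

0.07 J/s

R = (0.0159×12 + 0.072×3.8 + 0.0624×4.9) / (1 + 0.0159×38 + 0.072×66 + 0.0624×64) = 0.7702/10.35 = 0.07441 J/s.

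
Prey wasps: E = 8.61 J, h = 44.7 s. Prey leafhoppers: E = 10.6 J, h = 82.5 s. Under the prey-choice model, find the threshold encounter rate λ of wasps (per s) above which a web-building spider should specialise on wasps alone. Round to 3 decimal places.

At the threshold, the rate on wasps alone equals the profitability of leafhoppers: λ·8.61/(1 + λ·44.7) = 10.6/82.5 = 0.1285.
Rearranging, λ(8.61 − 0.1285×44.7) = 0.1285, so λ = 0.1285/2.867 = 0.04482 per s.

0.045 per s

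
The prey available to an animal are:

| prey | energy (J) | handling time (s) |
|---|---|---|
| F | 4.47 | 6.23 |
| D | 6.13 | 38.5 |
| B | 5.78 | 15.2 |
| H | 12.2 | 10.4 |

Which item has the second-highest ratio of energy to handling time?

In descending order of E/h:
H: 12.2/10.4 = 1.17 J/s
F: 4.47/6.23 = 0.717 J/s
B: 5.78/15.2 = 0.38 J/s
D: 6.13/38.5 = 0.159 J/s

F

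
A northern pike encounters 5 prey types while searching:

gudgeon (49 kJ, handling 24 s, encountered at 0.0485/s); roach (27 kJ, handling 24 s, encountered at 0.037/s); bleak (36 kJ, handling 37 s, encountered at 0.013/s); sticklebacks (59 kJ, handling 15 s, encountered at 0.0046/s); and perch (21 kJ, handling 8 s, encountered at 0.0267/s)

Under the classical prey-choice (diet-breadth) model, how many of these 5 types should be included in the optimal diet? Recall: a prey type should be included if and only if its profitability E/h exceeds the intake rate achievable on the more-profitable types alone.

3

Rank by E/h (kJ/s): sticklebacks 3.93, perch 2.62, gudgeon 2.04, roach 1.12, bleak 0.973. Include each in turn until the next type's E/h falls below the running intake rate.
Rate on top 1: 0.2539. perch: 2.62 > 0.2539 → include.
Rate on top 2: 0.6488. gudgeon: 2.04 > 0.6488 → include.
Rate on top 3: 1.311. roach: 1.12 < 1.311 → exclude; stop.
Optimal diet: sticklebacks, perch, gudgeon — 3 of 5 types.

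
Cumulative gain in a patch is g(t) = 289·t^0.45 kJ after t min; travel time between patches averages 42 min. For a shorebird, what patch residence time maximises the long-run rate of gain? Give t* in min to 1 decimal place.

34.4 min

Maximise g(t)/(T+t): set derivative to zero → g'(t)(T+t) = g(t).
g'(t) = 0.45·289·t^-0.55. Setting 0.45·289·t^-0.55 = 289·t^0.45/(42+t) gives 0.45(42+t) = t, so 0.55·t = 0.45×42.
t* = 0.45×42/0.55 = 34.36 min.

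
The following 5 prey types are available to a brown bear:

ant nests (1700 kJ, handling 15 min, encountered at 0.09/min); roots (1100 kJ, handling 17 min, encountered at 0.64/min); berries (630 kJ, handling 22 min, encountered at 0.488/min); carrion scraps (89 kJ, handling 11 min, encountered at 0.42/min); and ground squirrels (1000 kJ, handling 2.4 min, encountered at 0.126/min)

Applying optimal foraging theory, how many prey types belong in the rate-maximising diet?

Profitabilities (E/h, kJ/min): ground squirrels 417, ant nests 113, roots 64.7, berries 28.6, carrion scraps 8.09. Add prey in this order while the next type's profitability exceeds the intake rate on those already taken.
Rate on top 1: 96.74. ant nests: 113 > 96.74 → include.
Rate on top 2: 105.2. roots: 64.7 < 105.2 → exclude; stop.
Optimal diet: ground squirrels, ant nests — 2 of 5 types.

2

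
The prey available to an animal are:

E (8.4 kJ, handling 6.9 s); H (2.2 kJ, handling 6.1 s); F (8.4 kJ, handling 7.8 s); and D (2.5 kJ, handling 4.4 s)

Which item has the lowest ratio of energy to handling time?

Profitability E/h (kJ/s): E = 8.4/6.9 = 1.22, H = 2.2/6.1 = 0.361, F = 8.4/7.8 = 1.08, D = 2.5/4.4 = 0.568.
Ranked: E > F > D > H.

H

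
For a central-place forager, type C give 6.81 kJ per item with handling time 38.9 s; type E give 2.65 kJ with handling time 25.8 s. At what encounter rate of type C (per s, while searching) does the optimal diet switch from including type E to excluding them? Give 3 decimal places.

At the threshold, the rate on type C alone equals the profitability of type E: λ·6.81/(1 + λ·38.9) = 2.65/25.8 = 0.1027.
Rearranging, λ(6.81 − 0.1027×38.9) = 0.1027, so λ = 0.1027/2.814 = 0.03649 per s.

0.036 per s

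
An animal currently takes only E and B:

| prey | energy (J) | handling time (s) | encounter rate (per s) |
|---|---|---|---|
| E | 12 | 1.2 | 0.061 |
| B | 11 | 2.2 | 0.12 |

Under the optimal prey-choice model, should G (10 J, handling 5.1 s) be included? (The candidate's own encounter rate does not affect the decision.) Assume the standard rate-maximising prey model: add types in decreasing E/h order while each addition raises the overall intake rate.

On E and B alone, R = ΣλE/(1+Σλh) = 2.052/1.337 = 1.535 J/s.
G: E/h = 10/5.1 = 1.961 J/s.
Since 1.961 > R, including G increases the long-run rate.

Yes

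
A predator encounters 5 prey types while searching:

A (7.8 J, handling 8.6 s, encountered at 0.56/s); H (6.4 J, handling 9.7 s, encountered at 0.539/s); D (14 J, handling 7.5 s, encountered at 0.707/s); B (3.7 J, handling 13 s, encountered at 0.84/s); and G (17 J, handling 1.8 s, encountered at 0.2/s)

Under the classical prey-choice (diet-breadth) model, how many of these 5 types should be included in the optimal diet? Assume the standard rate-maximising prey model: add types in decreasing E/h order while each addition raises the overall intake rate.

Profitabilities (E/h, J/s): G 9.44, D 1.87, A 0.907, H 0.66, B 0.285. Add prey in this order while the next type's profitability exceeds the intake rate on those already taken.
Rate on top 1: 2.5. D: 1.87 < 2.5 → exclude; stop.
Optimal diet: G — 1 of 5 types.

1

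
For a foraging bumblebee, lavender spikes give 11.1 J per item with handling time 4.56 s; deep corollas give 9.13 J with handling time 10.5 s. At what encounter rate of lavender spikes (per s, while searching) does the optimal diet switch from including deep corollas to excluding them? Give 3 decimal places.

Drop deep corollas once their profitability E₂/h₂ falls below the rate achievable on lavender spikes alone: E₂/h₂ = λE₁/(1 + λh₁).
Solve for λ: λE₁h₂ = E₂(1 + λh₁) → λ(E₁h₂ − E₂h₁) = E₂ → λ = E₂/(E₁h₂ − E₂h₁).
λ = 9.13/(11.1×10.5 − 9.13×4.56) = 9.13/74.92 = 0.1219 per s.

0.122 per s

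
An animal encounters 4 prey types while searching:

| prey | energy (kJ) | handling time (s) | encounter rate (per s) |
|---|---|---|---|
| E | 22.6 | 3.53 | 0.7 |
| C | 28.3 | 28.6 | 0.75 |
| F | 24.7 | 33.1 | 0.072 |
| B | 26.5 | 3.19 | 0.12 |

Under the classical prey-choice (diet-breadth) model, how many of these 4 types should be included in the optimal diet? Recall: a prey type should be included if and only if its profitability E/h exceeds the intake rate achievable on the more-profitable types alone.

Profitabilities (E/h, kJ/s): B 8.31, E 6.4, C 0.99, F 0.746. Add prey in this order while the next type's profitability exceeds the intake rate on those already taken.
Rate on top 1: 2.3. E: 6.4 > 2.3 → include.
Rate on top 2: 4.93. C: 0.99 < 4.93 → exclude; stop.
Optimal diet: B, E — 2 of 4 types.

2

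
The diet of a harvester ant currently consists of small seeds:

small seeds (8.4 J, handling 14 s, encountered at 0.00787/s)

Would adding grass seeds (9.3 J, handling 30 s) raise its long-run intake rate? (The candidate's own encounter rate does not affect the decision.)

Yes

Intake rate on the current diet: R = (0.00787×8.4) / (1 + 0.00787×14) = 0.06611/1.11 = 0.05955 J/s.
Profitability of grass seeds: 9.3/30 = 0.31 J/s.
0.31 > 0.05955, so adding grass seeds raises the average — include it.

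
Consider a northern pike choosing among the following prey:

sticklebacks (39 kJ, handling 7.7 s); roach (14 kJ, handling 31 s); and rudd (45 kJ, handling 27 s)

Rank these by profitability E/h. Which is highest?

sticklebacks

In descending order of E/h:
sticklebacks: 39/7.7 = 5.06 kJ/s
rudd: 45/27 = 1.67 kJ/s
roach: 14/31 = 0.452 kJ/s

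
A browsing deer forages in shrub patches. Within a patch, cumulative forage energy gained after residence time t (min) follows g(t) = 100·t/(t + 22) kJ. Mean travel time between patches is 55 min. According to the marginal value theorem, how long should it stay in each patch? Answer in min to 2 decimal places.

Maximise g(t)/(T+t): set derivative to zero → g'(t)(T+t) = g(t).
g'(t) = 100·22/(t + 22)². Setting 100·22/(t+22)² = 100t/[(t+22)(55+t)] gives 22(55+t) = t(t+22), so t² = 22×55 = 1210.
t* = √1210 = 34.79 min.

34.79 min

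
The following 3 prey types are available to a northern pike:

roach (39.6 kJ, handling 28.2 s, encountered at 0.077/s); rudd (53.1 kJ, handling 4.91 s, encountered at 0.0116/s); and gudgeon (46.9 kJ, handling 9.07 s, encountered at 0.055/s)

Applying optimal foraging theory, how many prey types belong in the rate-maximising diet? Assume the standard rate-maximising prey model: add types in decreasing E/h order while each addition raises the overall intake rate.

E/h in descending order: rudd 10.8, gudgeon 5.17, roach 1.4 kJ/s. The optimal diet is the largest prefix of this list for which every included type satisfies E_i/h_i > R on the types above it.
Rate on top 1: 0.5828. gudgeon: 5.17 > 0.5828 → include.
Rate on top 2: 2.054. roach: 1.4 < 2.054 → exclude; stop.
Optimal diet: rudd, gudgeon — 2 of 3 types.

2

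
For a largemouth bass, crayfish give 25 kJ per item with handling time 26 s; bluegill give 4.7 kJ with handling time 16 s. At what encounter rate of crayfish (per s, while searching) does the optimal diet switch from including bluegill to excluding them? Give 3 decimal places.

The zero-one rule: include bluegill iff E₂/h₂ > λE₁/(1+λh₁). Equality gives the switch point.
λE₁h₂ = E₂ + λE₂h₁ ⇒ λ = E₂/(E₁h₂ − E₂h₁) = 4.7/(400 − 122.2) = 0.01692 per s.

0.017 per s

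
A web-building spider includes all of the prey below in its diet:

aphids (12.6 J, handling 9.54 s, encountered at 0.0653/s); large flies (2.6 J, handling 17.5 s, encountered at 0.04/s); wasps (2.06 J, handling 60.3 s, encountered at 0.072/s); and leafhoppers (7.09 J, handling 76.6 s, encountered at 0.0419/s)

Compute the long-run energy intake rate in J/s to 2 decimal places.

0.14 J/s

R = (0.0653×12.6 + 0.04×2.6 + 0.072×2.06 + 0.0419×7.09) / (1 + 0.0653×9.54 + 0.04×17.5 + 0.072×60.3 + 0.0419×76.6) = 1.372/9.874 = 0.139 J/s.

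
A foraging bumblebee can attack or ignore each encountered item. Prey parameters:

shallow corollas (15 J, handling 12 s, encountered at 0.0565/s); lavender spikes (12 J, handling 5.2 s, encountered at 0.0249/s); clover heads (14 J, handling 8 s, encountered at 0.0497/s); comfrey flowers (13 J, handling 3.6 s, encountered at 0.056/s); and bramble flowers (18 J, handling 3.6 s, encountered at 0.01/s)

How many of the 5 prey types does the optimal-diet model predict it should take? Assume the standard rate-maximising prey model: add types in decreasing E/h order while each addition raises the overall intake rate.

Profitabilities (E/h, J/s): bramble flowers 5, comfrey flowers 3.61, lavender spikes 2.31, clover heads 1.75, shallow corollas 1.25. Add prey in this order while the next type's profitability exceeds the intake rate on those already taken.
Rate on top 1: 0.1737. comfrey flowers: 3.61 > 0.1737 → include.
Rate on top 2: 0.7337. lavender spikes: 2.31 > 0.7337 → include.
Rate on top 3: 0.8828. clover heads: 1.75 > 0.8828 → include.
Rate on top 4: 1.078. shallow corollas: 1.25 > 1.078 → include.
Optimal diet: bramble flowers, comfrey flowers, lavender spikes, clover heads, shallow corollas — 5 of 5 types.

5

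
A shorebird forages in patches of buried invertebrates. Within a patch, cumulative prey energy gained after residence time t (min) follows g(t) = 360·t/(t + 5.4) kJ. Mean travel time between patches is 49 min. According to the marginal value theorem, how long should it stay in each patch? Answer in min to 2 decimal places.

By the marginal value theorem, leave when the instantaneous gain rate g'(t) equals the habitat-wide average g(t)/(T + t).
g'(t) = 360·5.4/(t + 5.4)². Setting 360·5.4/(t+5.4)² = 360t/[(t+5.4)(49+t)] gives 5.4(49+t) = t(t+5.4), so t² = 5.4×49 = 264.6.
t* = √264.6 = 16.27 min.

16.27 min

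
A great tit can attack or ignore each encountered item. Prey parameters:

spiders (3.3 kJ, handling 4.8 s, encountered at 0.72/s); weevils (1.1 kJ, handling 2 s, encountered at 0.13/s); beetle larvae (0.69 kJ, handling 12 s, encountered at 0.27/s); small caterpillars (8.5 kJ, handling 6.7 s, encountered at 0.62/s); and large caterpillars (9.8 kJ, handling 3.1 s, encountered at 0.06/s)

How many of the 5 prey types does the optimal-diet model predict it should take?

Rank by E/h (kJ/s): large caterpillars 3.16, small caterpillars 1.27, spiders 0.688, weevils 0.55, beetle larvae 0.0575. Include each in turn until the next type's E/h falls below the running intake rate.
Rate on top 1: 0.4958. small caterpillars: 1.27 > 0.4958 → include.
Rate on top 2: 1.097. spiders: 0.688 < 1.097 → exclude; stop.
Optimal diet: large caterpillars, small caterpillars — 2 of 5 types.

2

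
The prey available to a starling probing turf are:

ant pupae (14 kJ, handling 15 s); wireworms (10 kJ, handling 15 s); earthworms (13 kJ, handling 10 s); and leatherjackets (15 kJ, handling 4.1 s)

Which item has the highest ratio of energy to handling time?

In descending order of E/h:
leatherjackets: 15/4.1 = 3.66 kJ/s
earthworms: 13/10 = 1.3 kJ/s
ant pupae: 14/15 = 0.933 kJ/s
wireworms: 10/15 = 0.667 kJ/s

leatherjackets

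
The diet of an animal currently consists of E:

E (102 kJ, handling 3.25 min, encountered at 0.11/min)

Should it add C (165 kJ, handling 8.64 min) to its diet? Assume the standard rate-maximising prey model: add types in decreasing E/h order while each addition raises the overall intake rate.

Yes

Current rate: (0.11×102)/(1 + 0.11×3.25) = 8.265 kJ/min.
C: E/h = 165/8.64 = 19.1 kJ/min.
Since 19.1 > R, including C increases the long-run rate.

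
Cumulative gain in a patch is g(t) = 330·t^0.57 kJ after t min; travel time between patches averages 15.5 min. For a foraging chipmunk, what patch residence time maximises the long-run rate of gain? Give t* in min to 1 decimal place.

Optimal t* satisfies g'(t*) = g(t*)/(T + t*).
g'(t) = 0.57·330·t^-0.43. Setting 0.57·330·t^-0.43 = 330·t^0.57/(15.5+t) gives 0.57(15.5+t) = t, so 0.43·t = 0.57×15.5.
t* = 0.57×15.5/0.43 = 20.55 min.

20.5 min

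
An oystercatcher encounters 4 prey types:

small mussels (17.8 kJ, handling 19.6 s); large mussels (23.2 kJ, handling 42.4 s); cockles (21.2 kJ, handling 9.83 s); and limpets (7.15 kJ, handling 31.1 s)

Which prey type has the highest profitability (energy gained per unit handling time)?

cockles

In descending order of E/h:
cockles: 21.2/9.83 = 2.16 kJ/s
small mussels: 17.8/19.6 = 0.908 kJ/s
large mussels: 23.2/42.4 = 0.547 kJ/s
limpets: 7.15/31.1 = 0.23 kJ/s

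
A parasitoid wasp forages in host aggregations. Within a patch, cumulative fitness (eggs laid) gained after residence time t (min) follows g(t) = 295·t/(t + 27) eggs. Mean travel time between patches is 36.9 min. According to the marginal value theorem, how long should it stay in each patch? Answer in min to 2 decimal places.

By the marginal value theorem, leave when the instantaneous gain rate g'(t) equals the habitat-wide average g(t)/(T + t).
g'(t) = 295·27/(t + 27)². Setting 295·27/(t+27)² = 295t/[(t+27)(36.9+t)] gives 27(36.9+t) = t(t+27), so t² = 27×36.9 = 996.3.
t* = √996.3 = 31.56 min.

31.56 min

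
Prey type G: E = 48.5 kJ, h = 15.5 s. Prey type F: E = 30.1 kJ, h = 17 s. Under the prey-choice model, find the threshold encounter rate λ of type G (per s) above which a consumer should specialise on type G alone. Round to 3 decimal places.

0.084 per s

Drop type F once their profitability E₂/h₂ falls below the rate achievable on type G alone: E₂/h₂ = λE₁/(1 + λh₁).
Solve for λ: λE₁h₂ = E₂(1 + λh₁) → λ(E₁h₂ − E₂h₁) = E₂ → λ = E₂/(E₁h₂ − E₂h₁).
λ = 30.1/(48.5×17 − 30.1×15.5) = 30.1/357.9 = 0.08409 per s.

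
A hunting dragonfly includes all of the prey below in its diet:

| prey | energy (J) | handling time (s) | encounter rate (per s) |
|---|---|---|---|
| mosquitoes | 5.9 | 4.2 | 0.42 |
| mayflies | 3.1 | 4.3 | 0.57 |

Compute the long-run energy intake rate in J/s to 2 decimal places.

R = Σλ_iE_i / (1 + Σλ_ih_i)
Numerator: 0.42×5.9 + 0.57×3.1 = 4.245
Denominator: 1 + 0.42×4.2 + 0.57×4.3 = 5.215
R = 4.245/5.215 = 0.814 J/s

0.81 J/s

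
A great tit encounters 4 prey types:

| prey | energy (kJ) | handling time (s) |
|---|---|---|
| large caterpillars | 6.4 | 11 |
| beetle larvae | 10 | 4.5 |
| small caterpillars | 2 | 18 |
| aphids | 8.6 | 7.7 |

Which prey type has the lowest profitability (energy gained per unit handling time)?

In descending order of E/h:
beetle larvae: 10/4.5 = 2.22 kJ/s
aphids: 8.6/7.7 = 1.12 kJ/s
large caterpillars: 6.4/11 = 0.582 kJ/s
small caterpillars: 2/18 = 0.111 kJ/s

small caterpillars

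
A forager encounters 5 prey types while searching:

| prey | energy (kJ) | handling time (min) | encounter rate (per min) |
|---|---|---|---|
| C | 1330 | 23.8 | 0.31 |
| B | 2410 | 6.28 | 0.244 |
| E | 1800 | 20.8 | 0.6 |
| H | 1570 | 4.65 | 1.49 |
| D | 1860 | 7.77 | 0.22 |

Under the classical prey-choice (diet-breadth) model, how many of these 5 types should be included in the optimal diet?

2

Rank by E/h (kJ/min): B 384, H 338, D 239, E 86.5, C 55.9. Include each in turn until the next type's E/h falls below the running intake rate.
Rate on top 1: 232.2. H: 338 > 232.2 → include.
Rate on top 2: 309.4. D: 239 < 309.4 → exclude; stop.
Optimal diet: B, H — 2 of 5 types.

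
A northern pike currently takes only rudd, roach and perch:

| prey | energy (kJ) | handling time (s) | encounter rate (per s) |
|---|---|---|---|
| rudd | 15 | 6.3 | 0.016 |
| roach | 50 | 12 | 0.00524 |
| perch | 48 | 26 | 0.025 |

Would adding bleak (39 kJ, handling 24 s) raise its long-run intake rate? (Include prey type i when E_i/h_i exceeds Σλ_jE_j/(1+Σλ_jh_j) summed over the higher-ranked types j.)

Yes

On rudd, roach and perch alone, R = ΣλE/(1+Σλh) = 1.702/1.814 = 0.9384 kJ/s.
Profitability of bleak: 39/24 = 1.625 kJ/s.
1.625 > 0.9384, so adding bleak raises the average — include it.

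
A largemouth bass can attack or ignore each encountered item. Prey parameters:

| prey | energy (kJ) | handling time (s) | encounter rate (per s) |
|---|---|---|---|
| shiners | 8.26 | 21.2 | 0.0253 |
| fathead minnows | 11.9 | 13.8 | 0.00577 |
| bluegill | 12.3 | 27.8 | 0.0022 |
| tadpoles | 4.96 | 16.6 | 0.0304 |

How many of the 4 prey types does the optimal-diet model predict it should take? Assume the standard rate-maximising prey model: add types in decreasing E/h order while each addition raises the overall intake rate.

4

E/h in descending order: fathead minnows 0.862, bluegill 0.442, shiners 0.39, tadpoles 0.299 kJ/s. The optimal diet is the largest prefix of this list for which every included type satisfies E_i/h_i > R on the types above it.
Rate on top 1: 0.0636. bluegill: 0.442 > 0.0636 → include.
Rate on top 2: 0.08391. shiners: 0.39 > 0.08391 → include.
Rate on top 3: 0.1817. tadpoles: 0.299 > 0.1817 → include.
Optimal diet: fathead minnows, bluegill, shiners, tadpoles — 4 of 4 types.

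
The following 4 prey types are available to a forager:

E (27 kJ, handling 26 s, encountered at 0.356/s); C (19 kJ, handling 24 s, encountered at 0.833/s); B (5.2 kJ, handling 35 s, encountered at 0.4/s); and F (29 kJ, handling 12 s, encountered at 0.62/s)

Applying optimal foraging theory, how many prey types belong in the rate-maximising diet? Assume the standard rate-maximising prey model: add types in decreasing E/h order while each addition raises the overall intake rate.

E/h in descending order: F 2.42, E 1.04, C 0.792, B 0.149 kJ/s. The optimal diet is the largest prefix of this list for which every included type satisfies E_i/h_i > R on the types above it.
Rate on top 1: 2.13. E: 1.04 < 2.13 → exclude; stop.
Optimal diet: F — 1 of 4 types.

1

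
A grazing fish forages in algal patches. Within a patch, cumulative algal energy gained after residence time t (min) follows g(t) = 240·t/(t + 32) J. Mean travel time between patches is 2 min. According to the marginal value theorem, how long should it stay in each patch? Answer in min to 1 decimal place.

Maximise g(t)/(T+t): set derivative to zero → g'(t)(T+t) = g(t).
g'(t) = 240·32/(t + 32)². Setting 240·32/(t+32)² = 240t/[(t+32)(2+t)] gives 32(2+t) = t(t+32), so t² = 32×2 = 64.
t* = √64 = 8 min.

8.0 min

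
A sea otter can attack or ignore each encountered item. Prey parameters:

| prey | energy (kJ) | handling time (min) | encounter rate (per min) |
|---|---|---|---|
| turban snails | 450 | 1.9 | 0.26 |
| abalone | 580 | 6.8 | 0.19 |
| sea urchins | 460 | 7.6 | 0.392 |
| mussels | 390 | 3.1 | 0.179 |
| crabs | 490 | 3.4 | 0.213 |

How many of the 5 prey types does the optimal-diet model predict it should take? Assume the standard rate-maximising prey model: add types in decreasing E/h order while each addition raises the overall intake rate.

3

Rank by E/h (kJ/min): turban snails 237, crabs 144, mussels 126, abalone 85.3, sea urchins 60.5. Include each in turn until the next type's E/h falls below the running intake rate.
Rate on top 1: 78.31. crabs: 144 > 78.31 → include.
Rate on top 2: 99.8. mussels: 126 > 99.8 → include.
Rate on top 3: 105. abalone: 85.3 < 105 → exclude; stop.
Optimal diet: turban snails, crabs, mussels — 3 of 5 types.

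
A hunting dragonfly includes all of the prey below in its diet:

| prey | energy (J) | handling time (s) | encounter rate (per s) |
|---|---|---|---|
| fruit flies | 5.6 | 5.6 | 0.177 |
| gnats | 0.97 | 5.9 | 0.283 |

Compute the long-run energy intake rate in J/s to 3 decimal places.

Energy encountered per unit search time: 0.177×5.6 + 0.283×0.97 = 1.266 J/s.
Handling time per unit search time: 0.177×5.6 + 0.283×5.9 = 2.661.
Rate = 1.266/(1 + 2.661) = 0.3457 J/s.

0.346 J/s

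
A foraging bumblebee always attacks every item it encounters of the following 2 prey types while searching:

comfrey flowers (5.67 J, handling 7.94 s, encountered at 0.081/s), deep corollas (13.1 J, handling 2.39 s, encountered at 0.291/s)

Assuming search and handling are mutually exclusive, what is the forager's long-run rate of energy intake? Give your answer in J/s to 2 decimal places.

1.83 J/s

R = (0.081×5.67 + 0.291×13.1) / (1 + 0.081×7.94 + 0.291×2.39) = 4.271/2.339 = 1.826 J/s.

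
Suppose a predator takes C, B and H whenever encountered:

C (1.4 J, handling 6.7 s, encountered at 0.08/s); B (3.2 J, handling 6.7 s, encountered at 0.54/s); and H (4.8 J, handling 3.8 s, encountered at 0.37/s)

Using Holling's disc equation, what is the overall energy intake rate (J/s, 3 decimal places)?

Energy encountered per unit search time: 0.08×1.4 + 0.54×3.2 + 0.37×4.8 = 3.616 J/s.
Handling time per unit search time: 0.08×6.7 + 0.54×6.7 + 0.37×3.8 = 5.56.
Rate = 3.616/(1 + 5.56) = 0.5512 J/s.

0.551 J/s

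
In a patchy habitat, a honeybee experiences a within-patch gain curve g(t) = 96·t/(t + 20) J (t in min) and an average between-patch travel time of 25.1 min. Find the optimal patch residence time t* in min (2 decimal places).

22.41 min

Maximise g(t)/(T+t): set derivative to zero → g'(t)(T+t) = g(t).
g'(t) = 96·20/(t + 20)². Setting 96·20/(t+20)² = 96t/[(t+20)(25.1+t)] gives 20(25.1+t) = t(t+20), so t² = 20×25.1 = 502.
t* = √502 = 22.41 min.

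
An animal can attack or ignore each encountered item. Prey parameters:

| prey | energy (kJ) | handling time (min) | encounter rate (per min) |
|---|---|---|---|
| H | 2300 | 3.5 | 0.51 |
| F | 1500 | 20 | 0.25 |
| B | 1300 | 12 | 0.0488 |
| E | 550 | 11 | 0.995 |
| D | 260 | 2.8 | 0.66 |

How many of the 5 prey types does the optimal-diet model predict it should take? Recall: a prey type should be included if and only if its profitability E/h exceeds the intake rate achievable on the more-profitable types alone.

1

E/h in descending order: H 657, B 108, D 92.9, F 75, E 50 kJ/min. The optimal diet is the largest prefix of this list for which every included type satisfies E_i/h_i > R on the types above it.
Rate on top 1: 421.2. B: 108 < 421.2 → exclude; stop.
Optimal diet: H — 1 of 5 types.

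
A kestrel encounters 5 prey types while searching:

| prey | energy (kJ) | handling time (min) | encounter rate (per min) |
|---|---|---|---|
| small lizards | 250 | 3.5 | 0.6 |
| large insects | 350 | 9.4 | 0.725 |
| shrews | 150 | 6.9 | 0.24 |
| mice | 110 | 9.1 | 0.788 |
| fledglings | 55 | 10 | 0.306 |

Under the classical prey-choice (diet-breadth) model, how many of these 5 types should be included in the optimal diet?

1

Profitabilities (E/h, kJ/min): small lizards 71.4, large insects 37.2, shrews 21.7, mice 12.1, fledglings 5.5. Add prey in this order while the next type's profitability exceeds the intake rate on those already taken.
Rate on top 1: 48.39. large insects: 37.2 < 48.39 → exclude; stop.
Optimal diet: small lizards — 1 of 5 types.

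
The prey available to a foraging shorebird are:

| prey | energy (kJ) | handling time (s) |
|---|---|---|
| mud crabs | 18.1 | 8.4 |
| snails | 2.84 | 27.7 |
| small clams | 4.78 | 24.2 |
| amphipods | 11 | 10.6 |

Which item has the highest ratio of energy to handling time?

Profitability E/h (kJ/s): mud crabs = 18.1/8.4 = 2.15, snails = 2.84/27.7 = 0.103, small clams = 4.78/24.2 = 0.198, amphipods = 11/10.6 = 1.04.
Ranked: mud crabs > amphipods > small clams > snails.

mud crabs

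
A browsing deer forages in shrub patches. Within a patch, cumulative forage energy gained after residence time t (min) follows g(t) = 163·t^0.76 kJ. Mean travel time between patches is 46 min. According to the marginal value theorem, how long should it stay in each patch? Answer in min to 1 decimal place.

145.7 min

Optimal t* satisfies g'(t*) = g(t*)/(T + t*).
g'(t) = 0.76·163·t^-0.24. Setting 0.76·163·t^-0.24 = 163·t^0.76/(46+t) gives 0.76(46+t) = t, so 0.24·t = 0.76×46.
t* = 0.76×46/0.24 = 145.7 min.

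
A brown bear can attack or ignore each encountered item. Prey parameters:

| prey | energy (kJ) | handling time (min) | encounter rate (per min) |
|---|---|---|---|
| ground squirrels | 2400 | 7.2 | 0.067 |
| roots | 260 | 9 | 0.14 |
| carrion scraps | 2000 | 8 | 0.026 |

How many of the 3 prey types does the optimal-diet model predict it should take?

2

E/h in descending order: ground squirrels 333, carrion scraps 250, roots 28.9 kJ/min. The optimal diet is the largest prefix of this list for which every included type satisfies E_i/h_i > R on the types above it.
Rate on top 1: 108.5. carrion scraps: 250 > 108.5 → include.
Rate on top 2: 125.9. roots: 28.9 < 125.9 → exclude; stop.
Optimal diet: ground squirrels, carrion scraps — 2 of 3 types.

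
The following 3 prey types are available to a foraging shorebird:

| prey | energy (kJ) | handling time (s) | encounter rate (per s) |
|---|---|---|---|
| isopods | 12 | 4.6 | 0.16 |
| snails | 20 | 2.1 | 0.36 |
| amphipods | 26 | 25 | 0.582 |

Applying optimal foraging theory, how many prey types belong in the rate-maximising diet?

1

E/h in descending order: snails 9.52, isopods 2.61, amphipods 1.04 kJ/s. The optimal diet is the largest prefix of this list for which every included type satisfies E_i/h_i > R on the types above it.
Rate on top 1: 4.1. isopods: 2.61 < 4.1 → exclude; stop.
Optimal diet: snails — 1 of 3 types.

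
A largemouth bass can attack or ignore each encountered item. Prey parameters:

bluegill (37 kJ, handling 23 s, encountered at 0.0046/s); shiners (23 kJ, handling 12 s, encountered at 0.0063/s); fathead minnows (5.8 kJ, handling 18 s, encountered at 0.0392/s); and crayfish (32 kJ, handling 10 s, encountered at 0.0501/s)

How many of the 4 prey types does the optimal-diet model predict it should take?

3

E/h in descending order: crayfish 3.2, shiners 1.92, bluegill 1.61, fathead minnows 0.322 kJ/s. The optimal diet is the largest prefix of this list for which every included type satisfies E_i/h_i > R on the types above it.
Rate on top 1: 1.068. shiners: 1.92 > 1.068 → include.
Rate on top 2: 1.109. bluegill: 1.61 > 1.109 → include.
Rate on top 3: 1.14. fathead minnows: 0.322 < 1.14 → exclude; stop.
Optimal diet: crayfish, shiners, bluegill — 3 of 4 types.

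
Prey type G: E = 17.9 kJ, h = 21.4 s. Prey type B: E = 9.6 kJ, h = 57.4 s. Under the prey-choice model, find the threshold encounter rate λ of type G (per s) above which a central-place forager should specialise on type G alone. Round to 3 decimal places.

0.012 per s

The zero-one rule: include type B iff E₂/h₂ > λE₁/(1+λh₁). Equality gives the switch point.
λE₁h₂ = E₂ + λE₂h₁ ⇒ λ = E₂/(E₁h₂ − E₂h₁) = 9.6/(1027 − 205.4) = 0.01168 per s.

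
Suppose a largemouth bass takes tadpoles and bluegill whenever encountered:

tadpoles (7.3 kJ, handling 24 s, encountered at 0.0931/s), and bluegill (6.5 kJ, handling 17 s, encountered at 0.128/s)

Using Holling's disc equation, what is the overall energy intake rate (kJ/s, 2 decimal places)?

R = Σλ_iE_i / (1 + Σλ_ih_i)
Numerator: 0.0931×7.3 + 0.128×6.5 = 1.512
Denominator: 1 + 0.0931×24 + 0.128×17 = 5.41
R = 1.512/5.41 = 0.2794 kJ/s

0.28 kJ/s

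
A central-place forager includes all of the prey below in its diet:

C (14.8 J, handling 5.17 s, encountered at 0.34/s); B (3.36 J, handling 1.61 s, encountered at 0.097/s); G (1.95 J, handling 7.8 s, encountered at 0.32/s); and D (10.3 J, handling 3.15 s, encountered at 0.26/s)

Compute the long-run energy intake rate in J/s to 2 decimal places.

1.39 J/s

R = Σλ_iE_i / (1 + Σλ_ih_i)
Numerator: 0.34×14.8 + 0.097×3.36 + 0.32×1.95 + 0.26×10.3 = 8.66
Denominator: 1 + 0.34×5.17 + 0.097×1.61 + 0.32×7.8 + 0.26×3.15 = 6.229
R = 8.66/6.229 = 1.39 J/s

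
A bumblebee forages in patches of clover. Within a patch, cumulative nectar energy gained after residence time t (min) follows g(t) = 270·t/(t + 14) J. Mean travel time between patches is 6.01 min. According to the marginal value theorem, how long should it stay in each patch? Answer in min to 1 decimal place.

By the marginal value theorem, leave when the instantaneous gain rate g'(t) equals the habitat-wide average g(t)/(T + t).
g'(t) = 270·14/(t + 14)². Setting 270·14/(t+14)² = 270t/[(t+14)(6.01+t)] gives 14(6.01+t) = t(t+14), so t² = 14×6.01 = 84.14.
t* = √84.14 = 9.173 min.

9.2 min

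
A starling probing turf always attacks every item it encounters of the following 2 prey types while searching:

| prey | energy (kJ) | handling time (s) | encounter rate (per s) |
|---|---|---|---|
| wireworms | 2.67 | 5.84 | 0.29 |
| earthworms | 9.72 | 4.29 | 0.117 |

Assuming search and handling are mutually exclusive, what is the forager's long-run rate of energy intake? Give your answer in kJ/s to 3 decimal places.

R = Σλ_iE_i / (1 + Σλ_ih_i)
Numerator: 0.29×2.67 + 0.117×9.72 = 1.912
Denominator: 1 + 0.29×5.84 + 0.117×4.29 = 3.196
R = 1.912/3.196 = 0.5982 kJ/s

0.598 kJ/s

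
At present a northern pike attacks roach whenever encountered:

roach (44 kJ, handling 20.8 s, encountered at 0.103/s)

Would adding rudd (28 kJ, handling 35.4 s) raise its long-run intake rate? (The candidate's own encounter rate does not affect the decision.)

No

Intake rate on the current diet: R = (0.103×44) / (1 + 0.103×20.8) = 4.532/3.142 = 1.442 kJ/s.
Profitability of rudd: 28/35.4 = 0.791 kJ/s.
Since 0.791 < R, time spent handling rudd is better spent searching.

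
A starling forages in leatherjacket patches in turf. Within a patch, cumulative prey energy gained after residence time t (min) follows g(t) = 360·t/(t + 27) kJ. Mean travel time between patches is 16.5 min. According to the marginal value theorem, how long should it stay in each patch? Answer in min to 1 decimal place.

Optimal t* satisfies g'(t*) = g(t*)/(T + t*).
g'(t) = 360·27/(t + 27)². Setting 360·27/(t+27)² = 360t/[(t+27)(16.5+t)] gives 27(16.5+t) = t(t+27), so t² = 27×16.5 = 445.5.
t* = √445.5 = 21.11 min.

21.1 min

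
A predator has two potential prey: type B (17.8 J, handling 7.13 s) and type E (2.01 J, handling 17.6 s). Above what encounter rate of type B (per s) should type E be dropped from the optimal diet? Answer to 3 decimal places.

Drop type E once their profitability E₂/h₂ falls below the rate achievable on type B alone: E₂/h₂ = λE₁/(1 + λh₁).
Solve for λ: λE₁h₂ = E₂(1 + λh₁) → λ(E₁h₂ − E₂h₁) = E₂ → λ = E₂/(E₁h₂ − E₂h₁).
λ = 2.01/(17.8×17.6 − 2.01×7.13) = 2.01/298.9 = 0.006724 per s.

0.007 per s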